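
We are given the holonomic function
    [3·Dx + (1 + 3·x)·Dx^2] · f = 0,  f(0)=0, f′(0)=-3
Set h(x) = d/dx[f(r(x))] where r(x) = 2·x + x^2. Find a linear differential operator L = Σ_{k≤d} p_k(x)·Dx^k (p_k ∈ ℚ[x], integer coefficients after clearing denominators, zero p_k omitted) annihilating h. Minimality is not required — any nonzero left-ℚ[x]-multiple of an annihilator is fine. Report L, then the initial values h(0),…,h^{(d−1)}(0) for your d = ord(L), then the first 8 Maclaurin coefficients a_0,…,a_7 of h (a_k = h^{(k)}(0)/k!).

L = (5 + 6·x + 3·x^2) + (1 + 7·x + 9·x^2 + 3·x^3)·Dx  (order 1).
h: a_k = -6, 30, -162, 882, -4806, 26190, -142722, 777762, …
ICs: h(0) = -6.

f: a_k = 0, -3, 9/2, -9, 81/4, -243/5, 243/2, -2187/7, …
Change of var in L_f (x↦r) gives L₀.
h=h₀': d/dx-closure on L₀ ⇒ L.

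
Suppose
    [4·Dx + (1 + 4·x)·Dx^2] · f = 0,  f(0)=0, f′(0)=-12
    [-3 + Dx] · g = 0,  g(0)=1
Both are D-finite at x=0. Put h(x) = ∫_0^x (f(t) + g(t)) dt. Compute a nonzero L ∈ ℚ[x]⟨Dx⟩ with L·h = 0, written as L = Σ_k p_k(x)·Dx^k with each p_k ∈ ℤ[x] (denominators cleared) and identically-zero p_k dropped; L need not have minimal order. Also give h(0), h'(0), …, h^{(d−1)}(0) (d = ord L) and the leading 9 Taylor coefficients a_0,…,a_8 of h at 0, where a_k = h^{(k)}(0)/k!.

L = (-132 - 144·x)·Dx^2 + (23 - 72·x - 144·x^2)·Dx^3 + (7 + 40·x + 48·x^2)·Dx^4  (order 4).
h: a_k = 0, 1, -9/2, 19/2, -119/8, 1563/40, -1633/16, 163921/560, -3931917/4480, …
ICs: h(0) = 0, h′(0) = 1, h′′(0) = -9, h′′′(0) = 57.

f: a_k = 0, -12, 24, -64, 192, -3072/5, 2048, -49152/7, 24576, …
g: a_k = 1, 3, 9/2, 9/2, 27/8, 81/40, 81/80, 243/560, 729/4480, …
L₀ := lclm(L_f,L_g); ord L₀ ≤ 2+1.
h=∫h₀ ⇒ L = L₀·Dx.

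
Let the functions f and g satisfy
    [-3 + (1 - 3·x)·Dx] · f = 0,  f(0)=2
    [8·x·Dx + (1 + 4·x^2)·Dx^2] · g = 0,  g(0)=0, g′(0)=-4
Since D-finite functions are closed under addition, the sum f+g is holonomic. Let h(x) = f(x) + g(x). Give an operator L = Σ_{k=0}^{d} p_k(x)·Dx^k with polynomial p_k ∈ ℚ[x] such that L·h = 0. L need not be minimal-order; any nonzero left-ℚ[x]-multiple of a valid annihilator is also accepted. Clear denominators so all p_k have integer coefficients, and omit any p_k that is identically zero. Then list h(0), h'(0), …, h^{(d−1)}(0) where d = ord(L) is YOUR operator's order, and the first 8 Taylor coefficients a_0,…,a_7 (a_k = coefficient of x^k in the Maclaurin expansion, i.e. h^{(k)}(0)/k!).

f: a_k = 2, 6, 18, 54, 162, 486, 1458, 4374, …
g: a_k = 0, -4, 0, 16/3, 0, -64/5, 0, 256/7, …
f+g: L₀ = lclm(L_f,L_g), ord ≤ 1+2.
L = (-24 + 288·x + 288·x^2)·Dx + (31 - 24·x + 204·x^2 + 288·x^3)·Dx^2 + (-3 + 5·x + 20·x^3 + 48·x^4)·Dx^3  (order 3).
h: a_k = 2, 2, 18, 178/3, 162, 2366/5, 1458, 30874/7, …
ICs: h(0) = 2, h′(0) = 2, h′′(0) = 36.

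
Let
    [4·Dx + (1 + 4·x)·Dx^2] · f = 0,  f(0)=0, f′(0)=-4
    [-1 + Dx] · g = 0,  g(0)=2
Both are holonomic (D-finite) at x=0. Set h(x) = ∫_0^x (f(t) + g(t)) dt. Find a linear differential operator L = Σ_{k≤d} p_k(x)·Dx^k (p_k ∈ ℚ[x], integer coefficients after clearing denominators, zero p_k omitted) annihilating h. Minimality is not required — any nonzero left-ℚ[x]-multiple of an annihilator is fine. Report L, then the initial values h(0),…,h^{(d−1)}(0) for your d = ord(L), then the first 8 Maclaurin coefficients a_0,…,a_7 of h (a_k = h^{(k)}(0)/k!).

L = (-36 - 16·x)·Dx^2 + (31 - 8·x - 16·x^2)·Dx^3 + (5 + 24·x + 16·x^2)·Dx^4  (order 4).
h: a_k = 0, 2, -1, 3, -21/4, 769/60, -12287/360, 245761/2520, …
ICs: h(0) = 0, h′(0) = 2, h′′(0) = -2, h′′′(0) = 18.

f: a_k = 0, -4, 8, -64/3, 64, -1024/5, 2048/3, -16384/7, …
g: a_k = 2, 2, 1, 1/3, 1/12, 1/60, 1/360, 1/2520, …
Sum ⇒ L₀ = lclm(L_f,L_g) in ℚ(x)⟨Dx⟩.
Integrate: L := L₀·Dx.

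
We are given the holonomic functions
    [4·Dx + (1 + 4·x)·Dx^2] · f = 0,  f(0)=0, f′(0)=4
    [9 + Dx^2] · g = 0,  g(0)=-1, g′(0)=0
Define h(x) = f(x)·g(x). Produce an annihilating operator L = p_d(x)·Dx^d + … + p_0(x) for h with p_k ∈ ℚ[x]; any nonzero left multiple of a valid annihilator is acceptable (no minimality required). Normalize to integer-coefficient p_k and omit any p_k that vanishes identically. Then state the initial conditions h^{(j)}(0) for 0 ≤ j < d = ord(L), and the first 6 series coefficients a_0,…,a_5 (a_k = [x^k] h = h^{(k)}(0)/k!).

f: a_k = 0, 4, -8, 64/3, -64, 1024/5, …
g: a_k = -1, 0, 9/2, 0, -27/8, 0, …
Product ⇒ symmetric product L₀, ord ≤ 4.
L = (-2043 - 1296·x + 44064·x^2 + 186624·x^3 + 186624·x^4) + (72 + 5472·x + 31104·x^2 + 41472·x^3)·Dx + (-182 + 864·x + 12096·x^2 + 41472·x^3 + 41472·x^4)·Dx^2 + (8 + 608·x + 3456·x^2 + 4608·x^3)·Dx^3 + (5 + 112·x + 800·x^2 + 2304·x^3 + 2304·x^4)·Dx^4  (order 4).
h: a_k = 0, -4, 8, -10/3, 28, -1223/10, …
ICs: h(0) = 0, h′(0) = -4, h′′(0) = 16, h′′′(0) = -20.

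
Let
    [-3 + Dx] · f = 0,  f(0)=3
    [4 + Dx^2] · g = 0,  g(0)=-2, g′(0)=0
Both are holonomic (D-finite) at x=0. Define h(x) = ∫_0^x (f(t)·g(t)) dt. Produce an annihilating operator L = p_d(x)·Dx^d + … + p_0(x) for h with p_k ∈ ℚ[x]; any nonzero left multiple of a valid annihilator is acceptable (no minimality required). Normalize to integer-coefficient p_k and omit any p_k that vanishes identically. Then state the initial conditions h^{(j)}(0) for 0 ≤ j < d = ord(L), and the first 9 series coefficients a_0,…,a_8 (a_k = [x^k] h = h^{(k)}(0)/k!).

f: a_k = 3, 9, 27/2, 27/2, 81/8, 243/40, 243/80, 729/560, 2187/4480, …
g: a_k = -2, 0, 4, 0, -4/3, 0, 8/45, 0, -4/315, …
Product ⇒ symmetric product L₀, ord ≤ 2.
h=∫₀ˣh₀: take L = L₀·Dx.
L = 13·Dx - 6·Dx^2 + Dx^3  (order 3).
h: a_k = 0, -6, -9, -5, 9/4, 119/20, 199/40, 407/168, 1483/2240, …
ICs: h(0) = 0, h′(0) = -6, h′′(0) = -18.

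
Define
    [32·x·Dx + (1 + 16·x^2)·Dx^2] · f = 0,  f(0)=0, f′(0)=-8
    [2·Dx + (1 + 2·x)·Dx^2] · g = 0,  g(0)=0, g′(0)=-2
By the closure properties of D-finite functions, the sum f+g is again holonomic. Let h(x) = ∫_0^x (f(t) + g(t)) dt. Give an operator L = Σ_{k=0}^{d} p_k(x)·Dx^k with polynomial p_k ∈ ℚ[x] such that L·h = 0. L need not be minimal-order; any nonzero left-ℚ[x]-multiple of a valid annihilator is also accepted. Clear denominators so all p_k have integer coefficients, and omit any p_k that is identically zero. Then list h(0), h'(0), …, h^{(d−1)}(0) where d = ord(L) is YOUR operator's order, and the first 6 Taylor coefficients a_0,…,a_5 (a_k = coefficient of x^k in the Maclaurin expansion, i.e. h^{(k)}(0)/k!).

f: a_k = 0, -8, 0, 128/3, 0, -2048/5, …
g: a_k = 0, -2, 2, -8/3, 4, -32/5, …
L₀ := lclm(L_f,L_g); ord L₀ ≤ 2+2.
Integrate: L := L₀·Dx.
L = (-32 - 192·x + 1536·x^2 + 1024·x^3)·Dx^2 + (-20 - 64·x + 576·x^2 + 3072·x^3 + 2048·x^4)·Dx^3 + (-1 + 14·x + 32·x^2 + 256·x^3 + 768·x^4 + 512·x^5)·Dx^4  (order 4).
h: a_k = 0, 0, -5, 2/3, 10, 4/5, …
ICs: h(0) = 0, h′(0) = 0, h′′(0) = -10, h′′′(0) = 4.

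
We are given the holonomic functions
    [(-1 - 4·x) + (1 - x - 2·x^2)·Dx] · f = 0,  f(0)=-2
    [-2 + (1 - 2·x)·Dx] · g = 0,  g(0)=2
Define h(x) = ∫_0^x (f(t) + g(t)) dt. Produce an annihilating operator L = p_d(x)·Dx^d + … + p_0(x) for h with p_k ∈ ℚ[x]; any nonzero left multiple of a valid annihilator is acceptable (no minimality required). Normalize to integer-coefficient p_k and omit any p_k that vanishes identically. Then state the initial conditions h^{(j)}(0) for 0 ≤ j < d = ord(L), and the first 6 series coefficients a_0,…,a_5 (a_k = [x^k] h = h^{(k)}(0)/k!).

L = -4·Dx + (-2 - 8·x)·Dx^2 + (1 - x - 2·x^2)·Dx^3  (order 3).
h: a_k = 0, 0, 1, 2/3, 3/2, 2, …
ICs: h(0) = 0, h′(0) = 0, h′′(0) = 2.

f: a_k = -2, -2, -6, -10, -22, -42, …
g: a_k = 2, 4, 8, 16, 32, 64, …
L₀ := lclm(L_f,L_g); ord L₀ ≤ 1+1.
h=∫₀ˣh₀: take L = L₀·Dx.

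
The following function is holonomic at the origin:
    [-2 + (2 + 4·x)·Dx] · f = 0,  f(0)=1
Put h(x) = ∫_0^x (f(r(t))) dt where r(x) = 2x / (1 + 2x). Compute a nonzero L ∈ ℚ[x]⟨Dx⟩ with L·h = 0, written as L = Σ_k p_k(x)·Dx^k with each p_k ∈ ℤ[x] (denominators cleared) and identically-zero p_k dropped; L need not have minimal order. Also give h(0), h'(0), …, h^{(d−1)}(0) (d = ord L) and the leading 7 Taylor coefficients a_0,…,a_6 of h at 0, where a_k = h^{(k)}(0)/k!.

f: a_k = 1, 1, -1/2, 1/2, -5/8, 7/8, -21/16, …
Change of var in L_f (x↦r) gives L₀.
h=∫h₀ ⇒ L = L₀·Dx.
L = -2·Dx + (1 + 8·x + 12·x^2)·Dx^2  (order 2).
h: a_k = 0, 1, 1, -2, 5, -74/5, 50, …
ICs: h(0) = 0, h′(0) = 1.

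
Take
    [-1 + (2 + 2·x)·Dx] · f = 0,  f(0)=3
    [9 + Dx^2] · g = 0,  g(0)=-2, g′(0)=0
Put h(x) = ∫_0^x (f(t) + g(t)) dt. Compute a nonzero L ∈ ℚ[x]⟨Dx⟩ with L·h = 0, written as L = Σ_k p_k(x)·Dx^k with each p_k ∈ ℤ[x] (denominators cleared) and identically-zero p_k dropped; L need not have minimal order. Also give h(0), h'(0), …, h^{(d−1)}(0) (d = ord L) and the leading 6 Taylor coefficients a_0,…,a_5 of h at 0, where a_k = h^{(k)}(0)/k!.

L = (-351 - 648·x - 324·x^2)·Dx + (630 + 1926·x + 1944·x^2 + 648·x^3)·Dx^2 + (-39 - 72·x - 36·x^2)·Dx^3 + (70 + 214·x + 216·x^2 + 72·x^3)·Dx^4  (order 4).
h: a_k = 0, 1, 3/4, 23/8, 3/64, -879/640, …
ICs: h(0) = 0, h′(0) = 1, h′′(0) = 3/2, h′′′(0) = 69/4.

f: a_k = 3, 3/2, -3/8, 3/16, -15/128, 21/256, …
g: a_k = -2, 0, 9, 0, -27/4, 0, …
L₀ := lclm(L_f,L_g); ord L₀ ≤ 1+2.
∫: right-multiply L₀ by Dx.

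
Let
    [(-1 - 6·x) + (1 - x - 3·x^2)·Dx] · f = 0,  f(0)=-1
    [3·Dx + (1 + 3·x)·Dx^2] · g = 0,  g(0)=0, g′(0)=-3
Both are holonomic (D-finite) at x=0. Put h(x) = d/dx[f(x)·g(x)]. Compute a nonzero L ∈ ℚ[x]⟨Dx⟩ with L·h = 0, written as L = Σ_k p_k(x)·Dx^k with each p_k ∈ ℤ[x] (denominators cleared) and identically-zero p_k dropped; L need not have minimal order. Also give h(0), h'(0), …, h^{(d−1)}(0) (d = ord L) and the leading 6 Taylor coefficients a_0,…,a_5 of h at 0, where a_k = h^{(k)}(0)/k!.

L = (34 + 162·x + 324·x^2) + (1 + 29·x + 180·x^2 + 252·x^3)·Dx + (-1 - 6·x - 2·x^2 + 33·x^3 + 36·x^4)·Dx^2  (order 2).
h: a_k = 3, -3, 99/2, -33, 1797/4, -1692/5, …
ICs: h(0) = 3, h′(0) = -3.

f: a_k = -1, -1, -4, -7, -19, -40, …
g: a_k = 0, -3, 9/2, -9, 81/4, -243/5, …
h₀=f·g: eliminate ⇒ L₀, order ≤ 1·2.
h=h₀': d/dx-closure on L₀ ⇒ L.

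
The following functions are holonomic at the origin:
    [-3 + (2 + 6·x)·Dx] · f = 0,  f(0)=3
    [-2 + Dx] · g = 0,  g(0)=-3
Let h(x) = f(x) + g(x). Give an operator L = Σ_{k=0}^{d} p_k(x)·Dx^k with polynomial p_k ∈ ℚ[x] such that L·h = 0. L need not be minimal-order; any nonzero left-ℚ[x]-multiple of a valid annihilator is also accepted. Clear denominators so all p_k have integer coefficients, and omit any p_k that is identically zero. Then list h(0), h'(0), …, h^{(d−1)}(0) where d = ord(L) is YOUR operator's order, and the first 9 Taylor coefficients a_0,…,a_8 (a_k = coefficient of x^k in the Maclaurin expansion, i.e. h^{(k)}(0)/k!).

f: a_k = 3, 9/2, -27/8, 81/16, -1215/128, 5103/256, -45927/1024, 216513/2048, -8444007/32768, …
g: a_k = -3, -6, -6, -4, -2, -4/5, -4/15, -8/105, -2/105, …
L₀ := lclm(L_f,L_g); ord L₀ ≤ 1+1.
L = (42 + 72·x) + (-25 - 96·x - 144·x^2)·Dx + (2 + 30·x + 72·x^2)·Dx^2  (order 2).
h: a_k = 0, -3/2, -75/8, 17/16, -1471/128, 24491/1280, -693001/15360, 22717481/215040, -886686271/3440640, …
ICs: h(0) = 0, h′(0) = -3/2.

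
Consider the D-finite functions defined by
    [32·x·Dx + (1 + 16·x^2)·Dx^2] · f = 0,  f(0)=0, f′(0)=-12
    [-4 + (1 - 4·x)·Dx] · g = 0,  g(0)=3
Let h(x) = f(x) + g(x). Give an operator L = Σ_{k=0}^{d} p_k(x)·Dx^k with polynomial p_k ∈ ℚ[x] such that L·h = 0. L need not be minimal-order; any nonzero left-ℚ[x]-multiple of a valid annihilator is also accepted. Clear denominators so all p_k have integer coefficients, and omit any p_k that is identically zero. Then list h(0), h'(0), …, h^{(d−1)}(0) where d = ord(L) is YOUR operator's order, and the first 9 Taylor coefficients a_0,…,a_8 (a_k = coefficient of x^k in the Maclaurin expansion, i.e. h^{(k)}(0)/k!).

L = (32 - 512·x - 1536·x^2)·Dx + (-16 + 32·x - 256·x^2 - 1536·x^3)·Dx^2 + (1 - 256·x^4)·Dx^3  (order 3).
h: a_k = 3, 0, 48, 256, 768, 12288/5, 12288, 393216/7, 196608, …
ICs: h(0) = 3, h′(0) = 0, h′′(0) = 96.

f: a_k = 0, -12, 0, 64, 0, -3072/5, 0, 49152/7, 0, …
g: a_k = 3, 12, 48, 192, 768, 3072, 12288, 49152, 196608, …
Sum ⇒ L₀ = lclm(L_f,L_g) in ℚ(x)⟨Dx⟩.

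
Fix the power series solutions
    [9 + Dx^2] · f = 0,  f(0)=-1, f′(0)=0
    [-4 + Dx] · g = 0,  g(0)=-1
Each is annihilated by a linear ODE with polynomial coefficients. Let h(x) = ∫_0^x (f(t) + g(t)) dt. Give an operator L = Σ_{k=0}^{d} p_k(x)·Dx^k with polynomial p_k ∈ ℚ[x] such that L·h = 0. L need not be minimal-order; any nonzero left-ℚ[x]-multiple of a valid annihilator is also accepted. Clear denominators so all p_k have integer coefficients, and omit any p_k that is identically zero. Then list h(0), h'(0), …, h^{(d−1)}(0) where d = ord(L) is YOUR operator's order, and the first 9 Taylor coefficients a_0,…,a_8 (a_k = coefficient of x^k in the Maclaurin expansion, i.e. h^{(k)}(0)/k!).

L = -36·Dx + 9·Dx^2 - 4·Dx^3 + Dx^4  (order 4).
h: a_k = 0, -2, -2, -7/6, -8/3, -337/120, -64/45, -481/720, -128/315, …
ICs: h(0) = 0, h′(0) = -2, h′′(0) = -4, h′′′(0) = -7.

f: a_k = -1, 0, 9/2, 0, -27/8, 0, 81/80, 0, -729/4480, …
g: a_k = -1, -4, -8, -32/3, -32/3, -128/15, -256/45, -1024/315, -512/315, …
f+g: L₀ = lclm(L_f,L_g), ord ≤ 2+1.
∫: right-multiply L₀ by Dx.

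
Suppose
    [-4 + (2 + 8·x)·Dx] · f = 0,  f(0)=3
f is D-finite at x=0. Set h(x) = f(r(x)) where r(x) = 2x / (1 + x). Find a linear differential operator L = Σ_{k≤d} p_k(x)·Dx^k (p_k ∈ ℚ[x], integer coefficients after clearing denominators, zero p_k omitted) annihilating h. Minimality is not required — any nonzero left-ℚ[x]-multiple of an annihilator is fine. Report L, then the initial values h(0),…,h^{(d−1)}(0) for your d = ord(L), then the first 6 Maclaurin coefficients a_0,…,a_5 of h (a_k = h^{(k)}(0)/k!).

f: a_k = 3, 6, -6, 12, -30, 84, …
h₀=f(r): pull back L_f along r ⇒ L₀.
L = -4 + (1 + 10·x + 9·x^2)·Dx  (order 1).
h: a_k = 3, 12, -36, 156, -852, 5292, …
ICs: h(0) = 3.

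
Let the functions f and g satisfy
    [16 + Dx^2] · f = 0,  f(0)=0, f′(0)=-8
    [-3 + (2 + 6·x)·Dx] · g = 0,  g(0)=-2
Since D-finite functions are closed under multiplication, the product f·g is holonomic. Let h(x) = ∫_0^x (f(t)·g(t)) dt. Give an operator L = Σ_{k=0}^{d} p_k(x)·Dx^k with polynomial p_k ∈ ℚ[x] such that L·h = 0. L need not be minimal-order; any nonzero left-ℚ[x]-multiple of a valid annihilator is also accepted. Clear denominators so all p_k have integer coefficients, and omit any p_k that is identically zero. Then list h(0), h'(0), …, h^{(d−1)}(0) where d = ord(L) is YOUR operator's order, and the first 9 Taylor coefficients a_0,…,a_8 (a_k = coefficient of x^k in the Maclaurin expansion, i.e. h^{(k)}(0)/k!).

L = (91 + 384·x + 576·x^2)·Dx + (-12 - 36·x)·Dx^2 + (4 + 24·x + 36·x^2)·Dx^3  (order 3).
h: a_k = 0, 0, 8, 8, -91/6, -37/5, 3781/720, 6841/560, -3137023/161280, …
ICs: h(0) = 0, h′(0) = 0, h′′(0) = 16.

f: a_k = 0, -8, 0, 64/3, 0, -256/15, 0, 2048/315, 0, …
g: a_k = -2, -3, 9/4, -27/8, 405/64, -1701/128, 15309/512, -72171/1024, 2814669/16384, …
Sym-product of L_f,L_g gives L₀ (≤ ord 2).
Integrate: L := L₀·Dx.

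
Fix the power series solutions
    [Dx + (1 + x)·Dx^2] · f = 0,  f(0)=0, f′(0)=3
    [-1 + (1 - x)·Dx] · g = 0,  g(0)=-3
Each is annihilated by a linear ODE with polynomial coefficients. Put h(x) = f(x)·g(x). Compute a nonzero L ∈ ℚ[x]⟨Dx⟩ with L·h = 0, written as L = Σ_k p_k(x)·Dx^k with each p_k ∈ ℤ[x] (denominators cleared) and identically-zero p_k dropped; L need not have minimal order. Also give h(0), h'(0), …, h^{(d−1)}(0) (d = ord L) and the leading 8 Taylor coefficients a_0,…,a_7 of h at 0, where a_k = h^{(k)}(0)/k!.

f: a_k = 0, 3, -3/2, 1, -3/4, 3/5, -1/2, 3/7, …
g: a_k = -3, -3, -3, -3, -3, -3, -3, -3, …
f·g: L₀ = L_f ⊗_s L_g, ord ≤ 2·1.
L = 1 + (1 + 3·x)·Dx + (-1 + x^2)·Dx^2  (order 2).
h: a_k = 0, -9, -9/2, -15/2, -21/4, -141/20, -111/20, -957/140, …
ICs: h(0) = 0, h′(0) = -9.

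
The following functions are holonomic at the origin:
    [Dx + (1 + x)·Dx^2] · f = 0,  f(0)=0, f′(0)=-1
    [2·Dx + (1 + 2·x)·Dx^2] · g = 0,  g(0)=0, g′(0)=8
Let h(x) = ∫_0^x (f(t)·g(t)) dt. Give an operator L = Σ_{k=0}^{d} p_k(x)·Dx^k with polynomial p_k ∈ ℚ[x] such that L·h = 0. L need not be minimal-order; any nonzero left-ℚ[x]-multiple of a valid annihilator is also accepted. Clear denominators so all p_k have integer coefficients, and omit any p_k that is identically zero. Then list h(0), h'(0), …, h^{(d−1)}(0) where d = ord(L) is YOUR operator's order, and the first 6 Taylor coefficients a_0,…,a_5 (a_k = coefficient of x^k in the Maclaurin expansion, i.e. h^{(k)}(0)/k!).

L = (20 + 48·x + 32·x^2)·Dx^2 + (66 + 268·x + 360·x^2 + 160·x^3)·Dx^3 + (32 + 180·x + 372·x^2 + 336·x^3 + 112·x^4)·Dx^4 + (3 + 22·x + 63·x^2 + 88·x^3 + 60·x^4 + 16·x^5)·Dx^5  (order 5).
h: a_k = 0, 0, 0, -8/3, 3, -52/15, …
ICs: h(0) = 0, h′(0) = 0, h′′(0) = 0, h′′′(0) = -16, h′′′′(0) = 72.

f: a_k = 0, -1, 1/2, -1/3, 1/4, -1/5, …
g: a_k = 0, 8, -8, 32/3, -16, 128/5, …
Product ⇒ symmetric product L₀, ord ≤ 4.
h=∫h₀ ⇒ L = L₀·Dx.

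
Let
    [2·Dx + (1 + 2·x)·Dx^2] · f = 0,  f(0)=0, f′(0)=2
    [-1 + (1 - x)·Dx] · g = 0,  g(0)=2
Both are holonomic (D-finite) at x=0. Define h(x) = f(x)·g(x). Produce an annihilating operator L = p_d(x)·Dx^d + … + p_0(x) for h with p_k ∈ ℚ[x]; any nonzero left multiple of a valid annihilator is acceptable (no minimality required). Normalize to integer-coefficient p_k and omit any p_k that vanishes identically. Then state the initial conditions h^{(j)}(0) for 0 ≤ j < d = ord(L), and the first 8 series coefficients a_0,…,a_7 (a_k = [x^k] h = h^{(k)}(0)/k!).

L = 2 + 6·x·Dx + (-1 - x + 2·x^2)·Dx^2  (order 2).
h: a_k = 0, 4, 0, 16/3, -8/3, 152/15, -56/5, 888/35, …
ICs: h(0) = 0, h′(0) = 4.

f: a_k = 0, 2, -2, 8/3, -4, 32/5, -32/3, 128/7, …
g: a_k = 2, 2, 2, 2, 2, 2, 2, 2, …
h₀=f·g: eliminate ⇒ L₀, order ≤ 2·1.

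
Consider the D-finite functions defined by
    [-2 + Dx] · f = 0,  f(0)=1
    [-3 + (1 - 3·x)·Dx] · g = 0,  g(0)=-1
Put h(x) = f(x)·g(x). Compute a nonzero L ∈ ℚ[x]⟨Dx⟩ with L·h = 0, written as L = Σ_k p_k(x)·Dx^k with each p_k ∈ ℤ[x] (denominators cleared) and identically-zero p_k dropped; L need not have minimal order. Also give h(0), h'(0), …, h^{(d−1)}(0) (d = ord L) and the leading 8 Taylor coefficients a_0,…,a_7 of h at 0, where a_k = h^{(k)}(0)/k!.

f: a_k = 1, 2, 2, 4/3, 2/3, 4/15, 4/45, 8/315, …
g: a_k = -1, -3, -9, -27, -81, -243, -729, -2187, …
Sym-product of L_f,L_g gives L₀ (≤ ord 1).
L = (5 - 6·x) + (-1 + 3·x)·Dx  (order 1).
h: a_k = -1, -5, -17, -157/3, -473/3, -7099/15, -12779/9, -1341803/315, …
ICs: h(0) = -1.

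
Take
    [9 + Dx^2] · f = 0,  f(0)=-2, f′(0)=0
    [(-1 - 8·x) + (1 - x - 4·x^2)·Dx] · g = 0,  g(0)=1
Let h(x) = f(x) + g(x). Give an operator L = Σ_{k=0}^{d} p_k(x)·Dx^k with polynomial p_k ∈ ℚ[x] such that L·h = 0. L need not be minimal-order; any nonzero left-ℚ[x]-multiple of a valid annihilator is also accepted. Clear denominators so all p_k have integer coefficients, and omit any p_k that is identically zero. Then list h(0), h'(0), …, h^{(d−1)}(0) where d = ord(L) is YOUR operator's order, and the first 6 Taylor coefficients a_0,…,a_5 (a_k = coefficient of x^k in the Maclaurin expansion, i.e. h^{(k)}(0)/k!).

f: a_k = -2, 0, 9, 0, -27/4, 0, …
g: a_k = 1, 1, 5, 9, 29, 65, …
L₀ := lclm(L_f,L_g); ord L₀ ≤ 2+1.
L = (-567 - 4806·x - 3321·x^2 - 9936·x^3 - 6480·x^4 - 10368·x^5) + (171 - 117·x - 441·x^2 + 135·x^3 - 540·x^4 - 3888·x^5 - 5184·x^6)·Dx + (-63 - 534·x - 369·x^2 - 1104·x^3 - 720·x^4 - 1152·x^5)·Dx^2 + (19 - 13·x - 49·x^2 + 15·x^3 - 60·x^4 - 432·x^5 - 576·x^6)·Dx^3  (order 3).
h: a_k = -1, 1, 14, 9, 89/4, 65, …
ICs: h(0) = -1, h′(0) = 1, h′′(0) = 28.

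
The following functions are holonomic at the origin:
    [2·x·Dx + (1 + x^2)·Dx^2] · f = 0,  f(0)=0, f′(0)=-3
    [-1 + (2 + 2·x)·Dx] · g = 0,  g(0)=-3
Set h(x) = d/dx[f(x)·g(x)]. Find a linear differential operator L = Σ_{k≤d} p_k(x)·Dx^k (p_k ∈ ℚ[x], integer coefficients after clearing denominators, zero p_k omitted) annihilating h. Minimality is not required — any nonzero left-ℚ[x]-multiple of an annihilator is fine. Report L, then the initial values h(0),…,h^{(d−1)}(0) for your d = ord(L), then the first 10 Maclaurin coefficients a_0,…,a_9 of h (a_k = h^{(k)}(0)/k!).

f: a_k = 0, -3, 0, 1, 0, -3/5, 0, 3/7, 0, -1/3, …
g: a_k = -3, -3/2, 3/8, -3/16, 15/128, -21/256, 63/1024, -99/2048, 1287/32768, -2145/65536, …
Sym-product of L_f,L_g gives L₀ (≤ ord 2).
h₀' ⇒ L via d/dx closure of L₀.
L = (5 + 40·x + 2·x^2 - 24·x^3 - 3·x^4) + (28 + 84·x + 72·x^2 - 56·x^3 - 84·x^4 - 12·x^5)·Dx + (12 + 8·x - 12·x^2 - 16·x^3 - 28·x^4 - 24·x^5 - 4·x^6)·Dx^2  (order 2).
h: a_k = 9, 9, -99/8, -15/4, 1167/128, 3681/640, -56559/5120, -33501/8960, 2134773/229376, 1189801/229376, …
ICs: h(0) = 9, h′(0) = 9.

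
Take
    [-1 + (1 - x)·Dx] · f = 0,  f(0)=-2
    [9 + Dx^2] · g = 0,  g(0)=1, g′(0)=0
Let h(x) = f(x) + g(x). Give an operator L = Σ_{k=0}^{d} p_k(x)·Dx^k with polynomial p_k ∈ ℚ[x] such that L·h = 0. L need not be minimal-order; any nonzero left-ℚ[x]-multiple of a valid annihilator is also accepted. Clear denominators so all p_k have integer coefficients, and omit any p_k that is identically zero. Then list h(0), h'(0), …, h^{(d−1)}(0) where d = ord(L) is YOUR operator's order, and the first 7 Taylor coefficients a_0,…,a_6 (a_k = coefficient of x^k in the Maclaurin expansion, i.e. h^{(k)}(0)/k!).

f: a_k = -2, -2, -2, -2, -2, -2, -2, …
g: a_k = 1, 0, -9/2, 0, 27/8, 0, -81/80, …
f+g: L₀ = lclm(L_f,L_g), ord ≤ 1+2.
L = (135 - 162·x + 81·x^2) + (-99 + 261·x - 243·x^2 + 81·x^3)·Dx + (15 - 18·x + 9·x^2)·Dx^2 + (-11 + 29·x - 27·x^2 + 9·x^3)·Dx^3  (order 3).
h: a_k = -1, -2, -13/2, -2, 11/8, -2, -241/80, …
ICs: h(0) = -1, h′(0) = -2, h′′(0) = -13.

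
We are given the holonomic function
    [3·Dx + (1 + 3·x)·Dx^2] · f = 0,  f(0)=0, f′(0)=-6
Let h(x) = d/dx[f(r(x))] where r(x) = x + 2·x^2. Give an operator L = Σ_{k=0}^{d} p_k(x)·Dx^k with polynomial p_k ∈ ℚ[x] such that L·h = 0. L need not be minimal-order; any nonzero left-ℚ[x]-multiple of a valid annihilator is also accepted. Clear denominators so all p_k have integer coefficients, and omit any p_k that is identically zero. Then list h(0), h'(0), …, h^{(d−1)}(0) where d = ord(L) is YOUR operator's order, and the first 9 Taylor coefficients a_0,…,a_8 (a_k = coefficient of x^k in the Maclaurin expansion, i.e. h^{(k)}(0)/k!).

f: a_k = 0, -6, 9, -18, 81/2, -486/5, 243, -4374/7, 6561/4, …
L₀ from L_f via x↦r, Dx↦r'^{-1}Dx.
h=h₀': d/dx-closure on L₀ ⇒ L.
L = (-1 + 12·x + 24·x^2) + (1 + 7·x + 18·x^2 + 24·x^3)·Dx  (order 1).
h: a_k = -6, -6, 54, -126, 54, 594, -2106, 2754, 4374, …
ICs: h(0) = -6.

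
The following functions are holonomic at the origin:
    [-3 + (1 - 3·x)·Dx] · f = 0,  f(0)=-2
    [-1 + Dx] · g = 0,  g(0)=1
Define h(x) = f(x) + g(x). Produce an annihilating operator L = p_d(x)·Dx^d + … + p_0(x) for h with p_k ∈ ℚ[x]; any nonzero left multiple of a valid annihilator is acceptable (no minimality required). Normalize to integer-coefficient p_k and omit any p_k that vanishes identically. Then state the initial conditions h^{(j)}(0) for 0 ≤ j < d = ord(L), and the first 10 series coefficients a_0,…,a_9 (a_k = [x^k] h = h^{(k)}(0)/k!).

f: a_k = -2, -6, -18, -54, -162, -486, -1458, -4374, -13122, -39366, …
g: a_k = 1, 1, 1/2, 1/6, 1/24, 1/120, 1/720, 1/5040, 1/40320, 1/362880, …
h₀=f+g: left-lcm gives L₀, ord ≤ 2.
L = (-15 - 9·x) + (17 + 6·x - 9·x^2)·Dx + (-2 + 3·x + 9·x^2)·Dx^2  (order 2).
h: a_k = -1, -5, -35/2, -323/6, -3887/24, -58319/120, -1049759/720, -22044959/5040, -529079039/40320, -14285134079/362880, …
ICs: h(0) = -1, h′(0) = -5.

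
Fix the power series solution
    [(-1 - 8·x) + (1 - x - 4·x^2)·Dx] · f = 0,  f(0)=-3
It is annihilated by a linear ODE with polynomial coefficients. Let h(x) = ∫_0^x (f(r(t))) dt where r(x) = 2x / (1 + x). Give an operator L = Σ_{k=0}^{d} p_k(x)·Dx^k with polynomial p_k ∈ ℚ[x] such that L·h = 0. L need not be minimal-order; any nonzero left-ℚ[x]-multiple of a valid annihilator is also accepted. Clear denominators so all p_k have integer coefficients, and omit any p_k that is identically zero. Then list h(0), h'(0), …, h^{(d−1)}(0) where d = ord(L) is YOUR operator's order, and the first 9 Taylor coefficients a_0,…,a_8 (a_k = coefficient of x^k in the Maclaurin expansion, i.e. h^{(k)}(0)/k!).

f: a_k = -3, -3, -15, -27, -87, -195, -543, -1323, -3495, …
h₀=f(r): pull back L_f along r ⇒ L₀.
∫: right-multiply L₀ by Dx.
L = (2 + 34·x)·Dx + (-1 - x + 17·x^2 + 17·x^3)·Dx^2  (order 2).
h: a_k = 0, -3, -3, -18, -51/2, -918/5, -289, -15606/7, -14739/4, …
ICs: h(0) = 0, h′(0) = -3.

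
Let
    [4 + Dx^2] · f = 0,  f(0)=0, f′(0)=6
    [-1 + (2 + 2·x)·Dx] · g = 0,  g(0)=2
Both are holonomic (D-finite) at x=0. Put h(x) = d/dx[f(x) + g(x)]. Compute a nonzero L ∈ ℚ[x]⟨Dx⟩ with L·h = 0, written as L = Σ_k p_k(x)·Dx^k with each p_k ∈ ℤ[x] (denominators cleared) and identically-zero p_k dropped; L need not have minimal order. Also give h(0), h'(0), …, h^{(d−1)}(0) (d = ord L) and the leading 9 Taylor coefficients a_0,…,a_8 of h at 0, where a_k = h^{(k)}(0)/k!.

f: a_k = 0, 6, 0, -4, 0, 4/5, 0, -8/105, 0, …
g: a_k = 2, 1, -1/4, 1/8, -5/64, 7/128, -21/512, 33/1024, -429/16384, …
L₀ := lclm(L_f,L_g); ord L₀ ≤ 2+1.
h₀' ⇒ L via d/dx closure of L₀.
L = (-124 - 128·x - 64·x^2) + (-152 - 408·x - 384·x^2 - 128·x^3)·Dx + (-31 - 32·x - 16·x^2)·Dx^2 + (-38 - 102·x - 96·x^2 - 32·x^3)·Dx^3  (order 3).
h: a_k = 7, -1/2, -93/8, -5/16, 547/128, -63/256, -4727/15360, -429/2048, 806747/3440640, …
ICs: h(0) = 7, h′(0) = -1/2, h′′(0) = -93/4.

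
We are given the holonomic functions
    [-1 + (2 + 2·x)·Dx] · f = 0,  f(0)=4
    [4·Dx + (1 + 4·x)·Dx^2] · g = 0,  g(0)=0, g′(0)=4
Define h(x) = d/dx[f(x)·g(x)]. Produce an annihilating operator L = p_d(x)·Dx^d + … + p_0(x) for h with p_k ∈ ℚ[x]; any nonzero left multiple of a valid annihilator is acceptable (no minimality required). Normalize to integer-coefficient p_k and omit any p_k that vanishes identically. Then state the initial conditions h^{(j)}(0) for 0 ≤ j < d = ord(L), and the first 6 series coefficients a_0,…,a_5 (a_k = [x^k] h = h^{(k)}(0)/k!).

L = (-83 - 40·x + 16·x^2) + (-196 - 372·x - 48·x^2 + 128·x^3)·Dx + (-20 - 104·x - 84·x^2 + 64·x^3 + 64·x^4)·Dx^2  (order 2).
h: a_k = 16, -48, 202, -2500/3, 81349/24, -547691/40, …
ICs: h(0) = 16, h′(0) = -48.

f: a_k = 4, 2, -1/2, 1/4, -5/32, 7/64, …
g: a_k = 0, 4, -8, 64/3, -64, 1024/5, …
L₀ := L_f ⊗_s L_g (sym. prod.), ord ≤ 2.
h=h₀': d/dx-closure on L₀ ⇒ L.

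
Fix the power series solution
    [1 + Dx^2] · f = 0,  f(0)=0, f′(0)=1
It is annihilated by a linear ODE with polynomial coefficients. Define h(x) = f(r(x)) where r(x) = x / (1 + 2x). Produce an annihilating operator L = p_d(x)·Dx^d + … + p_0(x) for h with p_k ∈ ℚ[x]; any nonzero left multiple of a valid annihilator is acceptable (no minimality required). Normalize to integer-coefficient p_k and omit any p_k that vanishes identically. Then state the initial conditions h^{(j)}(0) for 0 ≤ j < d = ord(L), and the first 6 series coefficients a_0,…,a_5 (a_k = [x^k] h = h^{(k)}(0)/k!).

f: a_k = 0, 1, 0, -1/6, 0, 1/120, …
f∘r: x↦r, Dx↦Dx/r' in L_f ⇒ L₀.
L = 1 + (4 + 24·x + 48·x^2 + 32·x^3)·Dx + (1 + 8·x + 24·x^2 + 32·x^3 + 16·x^4)·Dx^2  (order 2).
h: a_k = 0, 1, -2, 23/6, -7, 1441/120, …
ICs: h(0) = 0, h′(0) = 1.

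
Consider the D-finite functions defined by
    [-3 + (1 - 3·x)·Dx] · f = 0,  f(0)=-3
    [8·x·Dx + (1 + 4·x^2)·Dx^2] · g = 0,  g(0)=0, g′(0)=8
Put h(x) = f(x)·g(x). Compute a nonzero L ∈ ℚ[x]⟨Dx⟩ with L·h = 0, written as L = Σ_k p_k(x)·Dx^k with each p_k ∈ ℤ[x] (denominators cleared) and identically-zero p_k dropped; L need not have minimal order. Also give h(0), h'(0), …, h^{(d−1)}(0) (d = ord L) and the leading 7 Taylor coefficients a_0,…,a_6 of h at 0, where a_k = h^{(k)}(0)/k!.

L = 24·x + (6 - 8·x + 48·x^2)·Dx + (-1 + 3·x - 4·x^2 + 12·x^3)·Dx^2  (order 2).
h: a_k = 0, -24, -72, -184, -552, -8664/5, -25992/5, …
ICs: h(0) = 0, h′(0) = -24.

f: a_k = -3, -9, -27, -81, -243, -729, -2187, …
g: a_k = 0, 8, 0, -32/3, 0, 128/5, 0, …
f·g: L₀ = L_f ⊗_s L_g, ord ≤ 1·2.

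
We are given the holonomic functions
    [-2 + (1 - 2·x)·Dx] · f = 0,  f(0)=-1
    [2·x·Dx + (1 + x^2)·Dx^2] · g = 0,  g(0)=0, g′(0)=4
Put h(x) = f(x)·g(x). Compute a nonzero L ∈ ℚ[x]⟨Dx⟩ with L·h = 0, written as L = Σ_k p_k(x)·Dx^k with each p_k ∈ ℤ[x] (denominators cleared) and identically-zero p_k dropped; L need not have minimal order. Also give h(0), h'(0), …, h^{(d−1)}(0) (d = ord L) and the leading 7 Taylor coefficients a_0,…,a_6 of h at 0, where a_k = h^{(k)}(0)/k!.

L = 4·x + (4 - 2·x + 8·x^2)·Dx + (-1 + 2·x - x^2 + 2·x^3)·Dx^2  (order 2).
h: a_k = 0, -4, -8, -44/3, -88/3, -892/15, -1784/15, …
ICs: h(0) = 0, h′(0) = -4.

f: a_k = -1, -2, -4, -8, -16, -32, -64, …
g: a_k = 0, 4, 0, -4/3, 0, 4/5, 0, …
L₀ := L_f ⊗_s L_g (sym. prod.), ord ≤ 2.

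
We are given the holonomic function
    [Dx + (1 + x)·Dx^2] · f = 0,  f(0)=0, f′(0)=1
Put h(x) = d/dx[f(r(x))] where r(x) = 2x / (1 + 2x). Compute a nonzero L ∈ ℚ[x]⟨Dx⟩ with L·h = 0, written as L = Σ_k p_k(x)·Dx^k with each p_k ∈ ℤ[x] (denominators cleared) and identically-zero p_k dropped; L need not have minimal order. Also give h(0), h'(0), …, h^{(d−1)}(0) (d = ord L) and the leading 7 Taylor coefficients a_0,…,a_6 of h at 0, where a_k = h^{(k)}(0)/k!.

L = (6 + 16·x) + (1 + 6·x + 8·x^2)·Dx  (order 1).
h: a_k = 2, -12, 56, -240, 992, -4032, 16256, …
ICs: h(0) = 2.

f: a_k = 0, 1, -1/2, 1/3, -1/4, 1/5, -1/6, …
h₀=f(r): pull back L_f along r ⇒ L₀.
h=h₀': d/dx-closure on L₀ ⇒ L.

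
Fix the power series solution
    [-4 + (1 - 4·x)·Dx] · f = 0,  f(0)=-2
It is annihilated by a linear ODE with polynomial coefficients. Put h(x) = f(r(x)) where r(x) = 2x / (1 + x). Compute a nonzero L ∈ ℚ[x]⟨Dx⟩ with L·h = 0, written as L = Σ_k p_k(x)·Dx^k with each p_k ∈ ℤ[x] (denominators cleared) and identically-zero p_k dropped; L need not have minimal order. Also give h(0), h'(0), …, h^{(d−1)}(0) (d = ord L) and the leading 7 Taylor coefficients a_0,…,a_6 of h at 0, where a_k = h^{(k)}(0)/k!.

L = 8 + (-1 + 6·x + 7·x^2)·Dx  (order 1).
h: a_k = -2, -16, -112, -784, -5488, -38416, -268912, …
ICs: h(0) = -2.

f: a_k = -2, -8, -32, -128, -512, -2048, -8192, …
f∘r: x↦r, Dx↦Dx/r' in L_f ⇒ L₀.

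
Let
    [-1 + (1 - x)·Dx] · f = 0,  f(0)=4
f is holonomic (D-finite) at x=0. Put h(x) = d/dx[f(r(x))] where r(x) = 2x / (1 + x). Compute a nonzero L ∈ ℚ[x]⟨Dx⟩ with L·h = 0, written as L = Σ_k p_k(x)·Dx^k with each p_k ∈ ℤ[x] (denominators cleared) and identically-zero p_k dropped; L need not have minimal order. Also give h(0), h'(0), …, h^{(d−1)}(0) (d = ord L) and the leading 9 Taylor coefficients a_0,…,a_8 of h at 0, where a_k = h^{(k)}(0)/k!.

L = 2 + (-1 + x)·Dx  (order 1).
h: a_k = 8, 16, 24, 32, 40, 48, 56, 64, 72, …
ICs: h(0) = 8.

f: a_k = 4, 4, 4, 4, 4, 4, 4, 4, 4, …
h₀=f(r): pull back L_f along r ⇒ L₀.
Differentiate: ansatz ord ≤ ord L₀ ⇒ L.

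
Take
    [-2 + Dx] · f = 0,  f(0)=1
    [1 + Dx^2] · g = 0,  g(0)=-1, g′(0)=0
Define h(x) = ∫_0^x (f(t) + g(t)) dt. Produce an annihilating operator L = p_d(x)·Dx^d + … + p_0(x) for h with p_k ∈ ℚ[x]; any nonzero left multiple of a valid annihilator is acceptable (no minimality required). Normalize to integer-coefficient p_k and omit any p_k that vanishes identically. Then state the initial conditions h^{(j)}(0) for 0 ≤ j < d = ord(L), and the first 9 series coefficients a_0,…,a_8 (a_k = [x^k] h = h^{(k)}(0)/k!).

L = -2·Dx + Dx^2 - 2·Dx^3 + Dx^4  (order 4).
h: a_k = 0, 0, 1, 5/6, 1/3, 1/8, 2/45, 13/1008, 1/315, …
ICs: h(0) = 0, h′(0) = 0, h′′(0) = 2, h′′′(0) = 5.

f: a_k = 1, 2, 2, 4/3, 2/3, 4/15, 4/45, 8/315, 2/315, …
g: a_k = -1, 0, 1/2, 0, -1/24, 0, 1/720, 0, -1/40320, …
f+g: L₀ = lclm(L_f,L_g), ord ≤ 1+2.
∫: right-multiply L₀ by Dx.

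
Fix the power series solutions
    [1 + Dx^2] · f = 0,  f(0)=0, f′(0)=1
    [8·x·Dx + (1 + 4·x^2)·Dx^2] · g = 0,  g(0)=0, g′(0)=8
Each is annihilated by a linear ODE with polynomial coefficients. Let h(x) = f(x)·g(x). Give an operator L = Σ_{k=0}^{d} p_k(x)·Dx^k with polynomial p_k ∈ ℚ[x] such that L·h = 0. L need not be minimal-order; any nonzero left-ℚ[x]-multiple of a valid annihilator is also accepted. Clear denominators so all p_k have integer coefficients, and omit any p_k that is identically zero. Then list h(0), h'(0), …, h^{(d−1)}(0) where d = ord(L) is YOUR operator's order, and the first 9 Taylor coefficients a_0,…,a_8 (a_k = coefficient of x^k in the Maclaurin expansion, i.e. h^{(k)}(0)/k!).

f: a_k = 0, 1, 0, -1/6, 0, 1/120, 0, -1/5040, 0, …
g: a_k = 0, 8, 0, -32/3, 0, 128/5, 0, -512/7, 0, …
Product ⇒ symmetric product L₀, ord ≤ 4.
L = (85 + 944·x^2 + 416·x^4 + 256·x^6 + 256·x^8) + (144·x + 704·x^3 + 768·x^5 + 1024·x^7)·Dx + (90 + 992·x^2 + 576·x^4 + 512·x^6 + 512·x^8)·Dx^2 + (144·x + 704·x^3 + 768·x^5 + 1024·x^7)·Dx^3 + (5 + 48·x^2 + 160·x^4 + 256·x^6 + 256·x^8)·Dx^4  (order 4).
h: a_k = 0, 0, 8, 0, -12, 0, 247/9, 0, -155/2, …
ICs: h(0) = 0, h′(0) = 0, h′′(0) = 16, h′′′(0) = 0.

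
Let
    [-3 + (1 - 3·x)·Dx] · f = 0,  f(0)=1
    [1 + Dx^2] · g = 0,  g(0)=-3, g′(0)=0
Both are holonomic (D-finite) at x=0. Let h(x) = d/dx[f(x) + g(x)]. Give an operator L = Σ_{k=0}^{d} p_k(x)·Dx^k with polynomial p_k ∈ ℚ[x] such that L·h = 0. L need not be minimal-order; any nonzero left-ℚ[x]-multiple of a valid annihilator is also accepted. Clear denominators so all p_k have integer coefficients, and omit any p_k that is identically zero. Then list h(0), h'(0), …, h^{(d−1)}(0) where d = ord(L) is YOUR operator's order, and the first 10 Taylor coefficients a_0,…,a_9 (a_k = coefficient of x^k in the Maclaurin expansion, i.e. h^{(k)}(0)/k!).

L = (654 - 36·x + 54·x^2) + (-55 + 171·x - 27·x^2 + 27·x^3)·Dx + (654 - 36·x + 54·x^2)·Dx^2 + (-55 + 171·x - 27·x^2 + 27·x^3)·Dx^3  (order 3).
h: a_k = 3, 21, 81, 647/2, 1215, 174961/40, 15309, 88179839/1680, 177147, 71425670401/120960, …
ICs: h(0) = 3, h′(0) = 21, h′′(0) = 162.

f: a_k = 1, 3, 9, 27, 81, 243, 729, 2187, 6561, 19683, …
g: a_k = -3, 0, 3/2, 0, -1/8, 0, 1/240, 0, -1/13440, 0, …
Weyl lclm of L_f,L_g ⇒ L₀ (ord ≤ 3).
Differentiate: ansatz ord ≤ ord L₀ ⇒ L.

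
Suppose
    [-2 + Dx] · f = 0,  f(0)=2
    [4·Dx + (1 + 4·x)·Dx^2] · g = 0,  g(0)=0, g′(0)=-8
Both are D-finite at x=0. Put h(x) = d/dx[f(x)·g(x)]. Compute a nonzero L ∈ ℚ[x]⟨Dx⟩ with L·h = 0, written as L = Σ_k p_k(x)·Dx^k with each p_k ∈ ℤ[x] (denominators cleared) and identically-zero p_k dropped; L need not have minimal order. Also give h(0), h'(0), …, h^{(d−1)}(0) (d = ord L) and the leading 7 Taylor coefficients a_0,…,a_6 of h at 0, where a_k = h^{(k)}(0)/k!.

L = (20 - 32·x + 64·x^2) + (-8 + 16·x - 64·x^2)·Dx + (-1 + 16·x^2)·Dx^2  (order 2).
h: a_k = -16, 0, -160, 512, -6688/3, 27136/3, -1653056/45, …
ICs: h(0) = -16, h′(0) = 0.

f: a_k = 2, 4, 4, 8/3, 4/3, 8/15, 8/45, …
g: a_k = 0, -8, 16, -128/3, 128, -2048/5, 4096/3, …
Product ⇒ symmetric product L₀, ord ≤ 2.
h=h₀': d/dx-closure on L₀ ⇒ L.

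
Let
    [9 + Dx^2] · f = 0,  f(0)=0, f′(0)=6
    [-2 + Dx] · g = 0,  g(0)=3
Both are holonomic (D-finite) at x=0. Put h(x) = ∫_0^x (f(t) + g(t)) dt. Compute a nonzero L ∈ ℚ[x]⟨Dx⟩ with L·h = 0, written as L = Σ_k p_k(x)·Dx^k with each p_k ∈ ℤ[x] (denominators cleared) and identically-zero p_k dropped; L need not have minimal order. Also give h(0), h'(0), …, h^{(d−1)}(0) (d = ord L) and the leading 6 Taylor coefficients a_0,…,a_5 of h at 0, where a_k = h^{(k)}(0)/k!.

f: a_k = 0, 6, 0, -9, 0, 81/20, …
g: a_k = 3, 6, 6, 4, 2, 4/5, …
L₀ := lclm(L_f,L_g); ord L₀ ≤ 2+1.
∫: right-multiply L₀ by Dx.
L = -18·Dx + 9·Dx^2 - 2·Dx^3 + Dx^4  (order 4).
h: a_k = 0, 3, 6, 2, -5/4, 2/5, …
ICs: h(0) = 0, h′(0) = 3, h′′(0) = 12, h′′′(0) = 12.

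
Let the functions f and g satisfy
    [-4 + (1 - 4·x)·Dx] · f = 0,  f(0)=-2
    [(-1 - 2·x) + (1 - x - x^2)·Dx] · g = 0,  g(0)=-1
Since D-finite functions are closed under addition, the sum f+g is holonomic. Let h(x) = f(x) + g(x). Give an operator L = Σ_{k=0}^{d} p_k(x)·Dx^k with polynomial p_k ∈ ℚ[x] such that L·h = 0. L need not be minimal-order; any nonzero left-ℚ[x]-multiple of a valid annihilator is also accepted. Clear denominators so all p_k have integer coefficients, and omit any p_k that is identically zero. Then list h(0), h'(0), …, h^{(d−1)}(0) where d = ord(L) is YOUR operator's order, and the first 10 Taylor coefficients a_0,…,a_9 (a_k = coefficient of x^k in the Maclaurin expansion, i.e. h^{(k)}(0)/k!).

f: a_k = -2, -8, -32, -128, -512, -2048, -8192, -32768, -131072, -524288, …
g: a_k = -1, -1, -2, -3, -5, -8, -13, -21, -34, -55, …
f+g: L₀ = lclm(L_f,L_g), ord ≤ 1+1.
L = (-16 - 72·x + 24·x^2 - 32·x^3) + (28 - 38·x - 54·x^2 + 16·x^3 - 64·x^4)·Dx + (-3 + 17·x - 23·x^2 + 14·x^3 - 4·x^4 - 16·x^5)·Dx^2  (order 2).
h: a_k = -3, -9, -34, -131, -517, -2056, -8205, -32789, -131106, -524343, …
ICs: h(0) = -3, h′(0) = -9.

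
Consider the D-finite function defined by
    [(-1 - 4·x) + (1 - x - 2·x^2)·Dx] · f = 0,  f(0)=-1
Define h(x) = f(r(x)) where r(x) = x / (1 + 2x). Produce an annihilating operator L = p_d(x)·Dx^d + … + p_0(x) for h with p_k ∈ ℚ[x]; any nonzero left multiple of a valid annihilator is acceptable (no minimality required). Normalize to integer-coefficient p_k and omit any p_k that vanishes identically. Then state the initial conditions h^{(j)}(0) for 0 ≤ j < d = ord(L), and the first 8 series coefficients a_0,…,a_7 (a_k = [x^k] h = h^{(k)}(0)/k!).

L = (-1 - 6·x) + (1 + 5·x + 6·x^2)·Dx  (order 1).
h: a_k = -1, -1, -1, 3, -9, 27, -81, 243, …
ICs: h(0) = -1.

f: a_k = -1, -1, -3, -5, -11, -21, -43, -85, …
h₀=f(r): pull back L_f along r ⇒ L₀.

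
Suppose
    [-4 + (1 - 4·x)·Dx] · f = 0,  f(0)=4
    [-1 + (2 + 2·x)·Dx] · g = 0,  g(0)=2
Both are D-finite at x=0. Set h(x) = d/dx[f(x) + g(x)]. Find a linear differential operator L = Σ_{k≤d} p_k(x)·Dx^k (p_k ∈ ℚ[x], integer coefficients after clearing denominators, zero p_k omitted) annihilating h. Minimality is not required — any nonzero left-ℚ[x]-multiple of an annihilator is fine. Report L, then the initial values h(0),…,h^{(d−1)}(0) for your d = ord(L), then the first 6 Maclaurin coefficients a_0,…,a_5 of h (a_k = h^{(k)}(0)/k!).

f: a_k = 4, 16, 64, 256, 1024, 4096, …
g: a_k = 2, 1, -1/4, 1/8, -5/64, 7/128, …
Weyl lclm of L_f,L_g ⇒ L₀ (ord ≤ 2).
h₀' ⇒ L via d/dx closure of L₀.
L = (-216 - 96·x) + (-381 - 792·x - 336·x^2)·Dx + (34 - 78·x - 208·x^2 - 96·x^3)·Dx^2  (order 2).
h: a_k = 17, 255/2, 6147/8, 65531/16, 2621475/128, 25165761/256, …
ICs: h(0) = 17, h′(0) = 255/2.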